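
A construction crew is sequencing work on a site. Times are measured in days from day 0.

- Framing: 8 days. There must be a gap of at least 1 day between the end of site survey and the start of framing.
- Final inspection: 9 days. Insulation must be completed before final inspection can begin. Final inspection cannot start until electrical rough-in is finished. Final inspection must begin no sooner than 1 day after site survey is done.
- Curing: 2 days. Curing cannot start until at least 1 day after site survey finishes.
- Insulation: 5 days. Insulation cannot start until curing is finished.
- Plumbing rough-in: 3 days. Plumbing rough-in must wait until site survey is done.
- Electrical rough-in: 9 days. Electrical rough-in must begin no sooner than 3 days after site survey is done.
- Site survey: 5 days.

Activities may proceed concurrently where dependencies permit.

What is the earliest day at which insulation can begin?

Nothing blocks site survey, so it runs from day 0 to day 5.
Curing cannot begin until site survey (finishes day 5, plus 1-day gap → day 6). It runs from day 6 to 6 + 2 = day 8.
Insulation waits on curing (finishes day 8), so the earliest it can start is day 8.

8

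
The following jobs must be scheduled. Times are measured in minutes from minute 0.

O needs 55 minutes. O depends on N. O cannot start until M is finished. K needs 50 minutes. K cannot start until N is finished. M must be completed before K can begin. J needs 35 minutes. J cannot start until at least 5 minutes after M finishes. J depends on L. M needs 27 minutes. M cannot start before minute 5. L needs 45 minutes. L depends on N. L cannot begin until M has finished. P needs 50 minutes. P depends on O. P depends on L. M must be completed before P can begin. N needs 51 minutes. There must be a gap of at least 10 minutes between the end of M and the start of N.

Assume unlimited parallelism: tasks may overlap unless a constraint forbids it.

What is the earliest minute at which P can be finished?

198

M waits on its own release at minute 5, so it starts at minute 5 and finishes at 5 + 27 = minute 32.
N waits on M (finishes minute 32, plus 10-minute gap → minute 42), so it starts at minute 42 and finishes at 42 + 51 = minute 93.
O cannot start until N (finishes minute 93); M (finishes minute 32). The controlling bound is minute 93, so O finishes at 93 + 55 = minute 148.
L needs all of N (finishes minute 93); M (finishes minute 32). That puts its earliest start at minute 93; it finishes at 93 + 45 = minute 138.
P cannot start until O (finishes minute 148); L (finishes minute 138); M (finishes minute 32). The controlling bound is minute 148, so P finishes at 148 + 50 = minute 198.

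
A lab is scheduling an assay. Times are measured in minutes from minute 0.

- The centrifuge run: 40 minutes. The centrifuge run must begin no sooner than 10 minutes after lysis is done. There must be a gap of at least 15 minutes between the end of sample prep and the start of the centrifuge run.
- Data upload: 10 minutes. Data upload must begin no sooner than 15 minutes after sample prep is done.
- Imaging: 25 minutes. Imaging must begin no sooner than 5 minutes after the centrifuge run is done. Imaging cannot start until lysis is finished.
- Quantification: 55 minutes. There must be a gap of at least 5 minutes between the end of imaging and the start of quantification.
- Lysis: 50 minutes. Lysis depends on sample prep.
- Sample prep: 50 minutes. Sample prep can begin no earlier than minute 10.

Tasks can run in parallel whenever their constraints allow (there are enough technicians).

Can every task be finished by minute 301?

Yes

After its own release at minute 10, sample prep can start at minute 10 and finishes at minute 60.
Data upload waits on sample prep (finishes minute 60, plus 15-minute gap → minute 75), so it starts at minute 75 and finishes at 75 + 10 = minute 85.
After sample prep (finishes minute 60), lysis can start at minute 60 and finishes at minute 110.
For the centrifuge run: lysis (finishes minute 110, plus 10-minute gap → minute 120); sample prep (finishes minute 60, plus 15-minute gap → minute 75). Taking the maximum gives a start of minute 120, and it finishes at 120 + 40 = minute 160.
Imaging has to wait for the centrifuge run (finishes minute 160, plus 5-minute gap → minute 165); lysis (finishes minute 110). The latest of these is minute 165, so imaging runs minute 165 to 165 + 25 = minute 190.
Quantification waits on imaging (finishes minute 190, plus 5-minute gap → minute 195), so it starts at minute 195 and finishes at 195 + 55 = minute 250.
Every task is finished by minute 250, which is no later than the deadline of 301, so the schedule is feasible.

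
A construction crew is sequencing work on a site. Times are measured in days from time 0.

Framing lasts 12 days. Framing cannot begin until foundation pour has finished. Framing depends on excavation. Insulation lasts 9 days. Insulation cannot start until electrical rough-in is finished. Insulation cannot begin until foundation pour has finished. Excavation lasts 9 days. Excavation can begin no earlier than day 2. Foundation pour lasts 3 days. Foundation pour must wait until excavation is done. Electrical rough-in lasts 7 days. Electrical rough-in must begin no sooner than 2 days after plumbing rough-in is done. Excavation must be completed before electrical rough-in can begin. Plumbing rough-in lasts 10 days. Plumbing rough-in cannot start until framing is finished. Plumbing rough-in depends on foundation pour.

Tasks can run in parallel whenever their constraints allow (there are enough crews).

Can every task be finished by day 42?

No

Excavation waits on its own release at day 2, so it starts at day 2 and finishes at 2 + 9 = day 11.
Foundation pour waits on excavation (finishes day 11), so it starts at day 11 and finishes at 11 + 3 = day 14.
Framing needs all of foundation pour (finishes day 14); excavation (finishes day 11). That puts its earliest start at day 14; it finishes at 14 + 12 = day 26.
Plumbing rough-in has to wait for framing (finishes day 26); foundation pour (finishes day 14). The latest of these is day 26, so plumbing rough-in runs day 26 to 26 + 10 = day 36.
Electrical rough-in needs all of plumbing rough-in (finishes day 36, plus 2-day gap → day 38); excavation (finishes day 11). That puts its earliest start at day 38; it finishes at 38 + 7 = day 45.
For insulation: electrical rough-in (finishes day 45); foundation pour (finishes day 14). Taking the maximum gives a start of day 45, and it finishes at 45 + 9 = day 54.
The earliest everything can be done is day 54, which is after the deadline of 42, so it is not possible.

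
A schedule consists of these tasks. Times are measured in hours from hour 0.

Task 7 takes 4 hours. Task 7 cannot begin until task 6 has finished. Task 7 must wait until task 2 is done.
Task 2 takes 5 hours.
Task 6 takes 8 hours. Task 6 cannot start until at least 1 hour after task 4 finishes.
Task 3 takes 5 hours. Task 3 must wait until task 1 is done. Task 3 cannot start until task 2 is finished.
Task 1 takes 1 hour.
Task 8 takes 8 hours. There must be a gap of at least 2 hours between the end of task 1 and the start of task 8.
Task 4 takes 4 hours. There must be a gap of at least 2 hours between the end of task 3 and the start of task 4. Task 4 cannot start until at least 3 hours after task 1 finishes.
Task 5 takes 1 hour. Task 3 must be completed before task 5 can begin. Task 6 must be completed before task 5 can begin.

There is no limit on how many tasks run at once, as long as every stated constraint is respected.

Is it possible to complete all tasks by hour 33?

Yes

Task 2 can start immediately at hour 0; it finishes at hour 5.
Task 1 has no prerequisites, so it starts at hour 0 and finishes at hour 1.
Task 8 cannot begin until task 1 (finishes hour 1, plus 2-hour gap → hour 3). It runs from hour 3 to 3 + 8 = hour 11.
Task 3 has to wait for task 1 (finishes hour 1); task 2 (finishes hour 5). The latest of these is hour 5, so task 3 runs hour 5 to 5 + 5 = hour 10.
Task 4 cannot start until task 3 (finishes hour 10, plus 2-hour gap → hour 12); task 1 (finishes hour 1, plus 3-hour gap → hour 4). The controlling bound is hour 12, so task 4 finishes at 12 + 4 = hour 16.
Task 6 cannot begin until task 4 (finishes hour 16, plus 1-hour gap → hour 17). It runs from hour 17 to 17 + 8 = hour 25.
Task 7 needs all of task 6 (finishes hour 25); task 2 (finishes hour 5). That puts its earliest start at hour 25; it finishes at 25 + 4 = hour 29.
Task 5 needs all of task 3 (finishes hour 10); task 6 (finishes hour 25). That puts its earliest start at hour 25; it finishes at 25 + 1 = hour 26.
Every task is finished by hour 29, which is no later than the deadline of 33, so the schedule is feasible.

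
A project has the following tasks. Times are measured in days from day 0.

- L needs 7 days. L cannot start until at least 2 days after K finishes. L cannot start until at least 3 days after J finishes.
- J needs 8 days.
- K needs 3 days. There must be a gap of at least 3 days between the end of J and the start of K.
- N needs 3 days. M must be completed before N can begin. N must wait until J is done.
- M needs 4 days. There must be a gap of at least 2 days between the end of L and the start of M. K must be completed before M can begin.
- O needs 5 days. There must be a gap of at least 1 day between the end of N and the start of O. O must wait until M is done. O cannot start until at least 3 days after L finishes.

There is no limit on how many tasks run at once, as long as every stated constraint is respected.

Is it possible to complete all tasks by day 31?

No

J can start immediately at day 0; it finishes at day 8.
K cannot begin until J (finishes day 8, plus 3-day gap → day 11). It runs from day 11 to 11 + 3 = day 14.
For L: K (finishes day 14, plus 2-day gap → day 16); J (finishes day 8, plus 3-day gap → day 11). Taking the maximum gives a start of day 16, and it finishes at 16 + 7 = day 23.
M needs all of L (finishes day 23, plus 2-day gap → day 25); K (finishes day 14). That puts its earliest start at day 25; it finishes at 25 + 4 = day 29.
N has to wait for M (finishes day 29); J (finishes day 8). The latest of these is day 29, so N runs day 29 to 29 + 3 = day 32.
O has to wait for N (finishes day 32, plus 1-day gap → day 33); M (finishes day 29); L (finishes day 23, plus 3-day gap → day 26). The latest of these is day 33, so O runs day 33 to 33 + 5 = day 38.
The earliest everything can be done is day 38, which is after the deadline of 31, so it is not possible.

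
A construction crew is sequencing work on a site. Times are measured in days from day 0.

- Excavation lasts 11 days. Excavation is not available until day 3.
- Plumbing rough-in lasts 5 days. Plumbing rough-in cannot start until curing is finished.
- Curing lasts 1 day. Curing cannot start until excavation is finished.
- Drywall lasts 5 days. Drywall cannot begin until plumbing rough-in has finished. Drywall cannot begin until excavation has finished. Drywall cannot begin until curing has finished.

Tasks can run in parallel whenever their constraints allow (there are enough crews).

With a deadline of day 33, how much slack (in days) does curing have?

Excavation waits on its own release at day 3, so it starts at day 3 and finishes at 3 + 11 = day 14.
Curing waits on excavation (finishes day 14), so it starts at day 14 and finishes at 14 + 1 = day 15.

Working backward from the deadline:
Drywall has no dependents, so it just needs to finish by day 33. Starting by 33 − 5 = day 28 achieves that.
Since drywall (must start by day 28) depends on it, plumbing rough-in must finish by day 28. Backing off its 5-day duration gives a latest start of day 23.
Curing has several dependents: plumbing rough-in (must start by day 23); drywall (must start by day 28). The earliest of those limits is day 23, so curing must start by 23 − 1 = day 22.
So curing can start as early as day 14 and as late as day 22, giving 22 − 14 = 8 days of slack.

8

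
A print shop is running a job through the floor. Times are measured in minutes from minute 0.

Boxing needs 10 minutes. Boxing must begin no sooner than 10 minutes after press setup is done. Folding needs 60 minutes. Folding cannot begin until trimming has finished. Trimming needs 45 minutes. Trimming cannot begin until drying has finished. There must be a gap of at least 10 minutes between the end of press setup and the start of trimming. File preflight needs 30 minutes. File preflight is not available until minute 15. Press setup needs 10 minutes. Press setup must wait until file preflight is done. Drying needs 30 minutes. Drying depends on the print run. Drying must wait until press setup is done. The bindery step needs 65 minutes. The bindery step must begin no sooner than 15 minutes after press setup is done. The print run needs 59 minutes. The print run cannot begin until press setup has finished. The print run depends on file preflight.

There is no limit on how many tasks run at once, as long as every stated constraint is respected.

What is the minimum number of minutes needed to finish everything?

249

After its own release at minute 15, file preflight can start at minute 15 and finishes at minute 45.
Press setup cannot begin until file preflight (finishes minute 45). It runs from minute 45 to 45 + 10 = minute 55.
Boxing waits on press setup (finishes minute 55, plus 10-minute gap → minute 65), so it starts at minute 65 and finishes at 65 + 10 = minute 75.
The bindery step cannot begin until press setup (finishes minute 55, plus 15-minute gap → minute 70). It runs from minute 70 to 70 + 65 = minute 135.
The print run has to wait for press setup (finishes minute 55); file preflight (finishes minute 45). The latest of these is minute 55, so the print run runs minute 55 to 55 + 59 = minute 114.
For drying: the print run (finishes minute 114); press setup (finishes minute 55). Taking the maximum gives a start of minute 114, and it finishes at 114 + 30 = minute 144.
For trimming: drying (finishes minute 144); press setup (finishes minute 55, plus 10-minute gap → minute 65). Taking the maximum gives a start of minute 144, and it finishes at 144 + 45 = minute 189.
Folding cannot begin until trimming (finishes minute 189). It runs from minute 189 to 189 + 60 = minute 249.
All tasks are finished once the last one completes. Finish times: File preflight at 45, Press setup at 55, The print run at 114, Drying at 144, Trimming at 189, Folding at 249, The bindery step at 135, Boxing at 75. The latest is minute 249.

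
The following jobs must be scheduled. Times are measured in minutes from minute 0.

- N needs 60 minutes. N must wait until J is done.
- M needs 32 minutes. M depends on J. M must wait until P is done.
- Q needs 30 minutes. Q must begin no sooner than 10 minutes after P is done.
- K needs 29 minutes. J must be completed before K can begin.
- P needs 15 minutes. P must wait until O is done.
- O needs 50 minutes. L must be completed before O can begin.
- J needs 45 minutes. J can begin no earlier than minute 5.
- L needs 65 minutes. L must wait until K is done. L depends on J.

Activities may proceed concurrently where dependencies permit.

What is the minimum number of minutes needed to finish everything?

J cannot begin until its own release at minute 5. It runs from minute 5 to 5 + 45 = minute 50.
N waits on J (finishes minute 50), so it starts at minute 50 and finishes at 50 + 60 = minute 110.
K cannot begin until J (finishes minute 50). It runs from minute 50 to 50 + 29 = minute 79.
L has to wait for K (finishes minute 79); J (finishes minute 50). The latest of these is minute 79, so L runs minute 79 to 79 + 65 = minute 144.
O cannot begin until L (finishes minute 144). It runs from minute 144 to 144 + 50 = minute 194.
P cannot begin until O (finishes minute 194). It runs from minute 194 to 194 + 15 = minute 209.
Q waits on P (finishes minute 209, plus 10-minute gap → minute 219), so it starts at minute 219 and finishes at 219 + 30 = minute 249.
M has to wait for J (finishes minute 50); P (finishes minute 209). The latest of these is minute 209, so M runs minute 209 to 209 + 32 = minute 241.
All tasks are finished once the last one completes. Finish times: J at 50, K at 79, L at 144, M at 241, N at 110, O at 194, P at 209, Q at 249. The latest is minute 249.

249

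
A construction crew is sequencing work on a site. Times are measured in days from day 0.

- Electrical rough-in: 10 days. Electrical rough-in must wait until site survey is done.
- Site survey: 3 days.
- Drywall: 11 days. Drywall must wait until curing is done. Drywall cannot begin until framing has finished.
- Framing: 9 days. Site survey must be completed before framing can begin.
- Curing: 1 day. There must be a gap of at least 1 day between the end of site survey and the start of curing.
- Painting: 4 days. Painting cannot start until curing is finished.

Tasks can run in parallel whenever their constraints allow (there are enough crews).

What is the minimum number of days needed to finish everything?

Nothing blocks site survey, so it runs from day 0 to day 3.
After site survey (finishes day 3), electrical rough-in can start at day 3 and finishes at day 13.
Framing cannot begin until site survey (finishes day 3). It runs from day 3 to 3 + 9 = day 12.
Curing waits on site survey (finishes day 3, plus 1-day gap → day 4), so it starts at day 4 and finishes at 4 + 1 = day 5.
After curing (finishes day 5), painting can start at day 5 and finishes at day 9.
Drywall has to wait for curing (finishes day 5); framing (finishes day 12). The latest of these is day 12, so drywall runs day 12 to 12 + 11 = day 23.
All tasks are finished once the last one completes. Finish times: Site survey at 3, Curing at 5, Framing at 12, Electrical rough-in at 13, Drywall at 23, Painting at 9. The latest is day 23.

23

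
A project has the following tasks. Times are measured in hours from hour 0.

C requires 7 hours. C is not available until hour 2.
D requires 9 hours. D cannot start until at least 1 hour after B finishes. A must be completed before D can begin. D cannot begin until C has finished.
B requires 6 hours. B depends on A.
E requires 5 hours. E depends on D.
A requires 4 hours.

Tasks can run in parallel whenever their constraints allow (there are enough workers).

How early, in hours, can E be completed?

25

C cannot begin until its own release at hour 2. It runs from hour 2 to 2 + 7 = hour 9.
A can start immediately at hour 0; it finishes at hour 4.
B cannot begin until A (finishes hour 4). It runs from hour 4 to 4 + 6 = hour 10.
D needs all of B (finishes hour 10, plus 1-hour gap → hour 11); A (finishes hour 4); C (finishes hour 9). That puts its earliest start at hour 11; it finishes at 11 + 9 = hour 20.
E cannot begin until D (finishes hour 20). It runs from hour 20 to 20 + 5 = hour 25.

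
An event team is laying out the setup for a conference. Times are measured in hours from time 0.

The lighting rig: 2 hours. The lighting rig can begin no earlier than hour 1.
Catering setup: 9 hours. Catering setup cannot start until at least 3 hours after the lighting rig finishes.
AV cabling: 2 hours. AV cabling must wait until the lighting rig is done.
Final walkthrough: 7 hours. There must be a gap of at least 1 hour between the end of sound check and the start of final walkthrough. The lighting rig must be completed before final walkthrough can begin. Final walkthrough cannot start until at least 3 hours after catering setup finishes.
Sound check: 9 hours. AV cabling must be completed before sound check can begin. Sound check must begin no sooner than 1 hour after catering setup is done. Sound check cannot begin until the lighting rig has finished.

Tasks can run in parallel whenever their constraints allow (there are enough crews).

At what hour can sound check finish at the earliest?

25

After its own release at hour 1, the lighting rig can start at hour 1 and finishes at hour 3.
Catering setup cannot begin until the lighting rig (finishes hour 3, plus 3-hour gap → hour 6). It runs from hour 6 to 6 + 9 = hour 15.
AV cabling cannot begin until the lighting rig (finishes hour 3). It runs from hour 3 to 3 + 2 = hour 5.
Sound check needs all of AV cabling (finishes hour 5); catering setup (finishes hour 15, plus 1-hour gap → hour 16); the lighting rig (finishes hour 3). That puts its earliest start at hour 16; it finishes at 16 + 9 = hour 25.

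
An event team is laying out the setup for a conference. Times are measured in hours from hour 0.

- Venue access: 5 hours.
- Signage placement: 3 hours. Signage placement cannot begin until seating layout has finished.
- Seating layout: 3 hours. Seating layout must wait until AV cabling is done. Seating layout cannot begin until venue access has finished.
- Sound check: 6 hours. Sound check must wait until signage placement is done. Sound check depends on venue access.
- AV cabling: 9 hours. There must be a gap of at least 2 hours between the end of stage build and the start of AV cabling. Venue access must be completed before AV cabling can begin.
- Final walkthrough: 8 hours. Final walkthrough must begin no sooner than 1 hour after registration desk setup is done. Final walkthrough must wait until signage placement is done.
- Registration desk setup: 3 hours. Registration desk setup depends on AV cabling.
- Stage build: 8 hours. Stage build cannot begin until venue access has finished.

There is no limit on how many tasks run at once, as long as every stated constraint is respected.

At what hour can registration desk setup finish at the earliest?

27

Venue access can start immediately at hour 0; it finishes at hour 5.
After venue access (finishes hour 5), stage build can start at hour 5 and finishes at hour 13.
AV cabling has to wait for stage build (finishes hour 13, plus 2-hour gap → hour 15); venue access (finishes hour 5). The latest of these is hour 15, so AV cabling runs hour 15 to 15 + 9 = hour 24.
After AV cabling (finishes hour 24), registration desk setup can start at hour 24 and finishes at hour 27.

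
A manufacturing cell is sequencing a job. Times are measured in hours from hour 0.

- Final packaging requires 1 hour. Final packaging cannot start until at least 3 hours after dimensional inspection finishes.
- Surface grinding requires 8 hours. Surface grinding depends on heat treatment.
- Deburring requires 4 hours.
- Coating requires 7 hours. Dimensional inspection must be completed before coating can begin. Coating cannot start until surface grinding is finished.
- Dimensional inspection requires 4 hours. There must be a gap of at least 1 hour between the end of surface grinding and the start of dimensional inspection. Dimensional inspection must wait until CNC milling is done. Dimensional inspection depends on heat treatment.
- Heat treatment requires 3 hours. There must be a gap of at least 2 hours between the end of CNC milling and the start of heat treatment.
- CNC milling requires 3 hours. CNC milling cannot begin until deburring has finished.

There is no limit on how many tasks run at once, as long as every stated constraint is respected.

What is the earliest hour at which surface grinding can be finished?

Deburring has no prerequisites, so it starts at hour 0 and finishes at hour 4.
CNC milling cannot begin until deburring (finishes hour 4). It runs from hour 4 to 4 + 3 = hour 7.
Heat treatment cannot begin until CNC milling (finishes hour 7, plus 2-hour gap → hour 9). It runs from hour 9 to 9 + 3 = hour 12.
After heat treatment (finishes hour 12), surface grinding can start at hour 12 and finishes at hour 20.

20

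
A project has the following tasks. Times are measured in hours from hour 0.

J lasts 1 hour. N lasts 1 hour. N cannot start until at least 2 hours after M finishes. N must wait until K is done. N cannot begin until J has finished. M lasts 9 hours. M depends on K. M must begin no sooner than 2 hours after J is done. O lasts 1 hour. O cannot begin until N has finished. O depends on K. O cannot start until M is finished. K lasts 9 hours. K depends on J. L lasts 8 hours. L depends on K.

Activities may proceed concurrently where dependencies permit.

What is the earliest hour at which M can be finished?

19

J has no prerequisites, so it starts at hour 0 and finishes at hour 1.
K waits on J (finishes hour 1), so it starts at hour 1 and finishes at 1 + 9 = hour 10.
M has to wait for K (finishes hour 10); J (finishes hour 1, plus 2-hour gap → hour 3). The latest of these is hour 10, so M runs hour 10 to 10 + 9 = hour 19.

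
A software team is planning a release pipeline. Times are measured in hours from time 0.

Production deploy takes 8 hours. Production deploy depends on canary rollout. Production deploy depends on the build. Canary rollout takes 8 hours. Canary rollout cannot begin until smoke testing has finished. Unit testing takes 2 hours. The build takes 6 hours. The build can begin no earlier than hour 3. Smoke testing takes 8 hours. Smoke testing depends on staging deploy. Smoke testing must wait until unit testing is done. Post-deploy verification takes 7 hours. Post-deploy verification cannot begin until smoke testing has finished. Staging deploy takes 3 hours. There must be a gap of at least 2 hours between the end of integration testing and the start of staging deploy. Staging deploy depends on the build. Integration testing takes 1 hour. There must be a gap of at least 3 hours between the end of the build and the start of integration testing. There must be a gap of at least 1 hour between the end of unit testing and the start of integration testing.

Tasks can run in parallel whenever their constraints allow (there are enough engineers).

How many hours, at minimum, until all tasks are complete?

Nothing blocks unit testing, so it runs from hour 0 to hour 2.
After its own release at hour 3, the build can start at hour 3 and finishes at hour 9.
Integration testing has to wait for the build (finishes hour 9, plus 3-hour gap → hour 12); unit testing (finishes hour 2, plus 1-hour gap → hour 3). The latest of these is hour 12, so integration testing runs hour 12 to 12 + 1 = hour 13.
Staging deploy needs all of integration testing (finishes hour 13, plus 2-hour gap → hour 15); the build (finishes hour 9). That puts its earliest start at hour 15; it finishes at 15 + 3 = hour 18.
Smoke testing cannot start until staging deploy (finishes hour 18); unit testing (finishes hour 2). The controlling bound is hour 18, so smoke testing finishes at 18 + 8 = hour 26.
After smoke testing (finishes hour 26), post-deploy verification can start at hour 26 and finishes at hour 33.
Canary rollout cannot begin until smoke testing (finishes hour 26). It runs from hour 26 to 26 + 8 = hour 34.
Production deploy cannot start until canary rollout (finishes hour 34); the build (finishes hour 9). The controlling bound is hour 34, so production deploy finishes at 34 + 8 = hour 42.
All tasks are finished once the last one completes. Finish times: The build at 9, Unit testing at 2, Integration testing at 13, Staging deploy at 18, Smoke testing at 26, Canary rollout at 34, Production deploy at 42, Post-deploy verification at 33. The latest is hour 42.

42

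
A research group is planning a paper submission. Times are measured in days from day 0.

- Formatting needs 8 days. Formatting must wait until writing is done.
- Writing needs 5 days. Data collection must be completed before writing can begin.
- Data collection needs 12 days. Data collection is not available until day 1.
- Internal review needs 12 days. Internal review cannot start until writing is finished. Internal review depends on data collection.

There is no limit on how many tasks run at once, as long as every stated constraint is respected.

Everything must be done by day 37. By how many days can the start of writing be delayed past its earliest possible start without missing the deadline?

Data collection waits on its own release at day 1, so it starts at day 1 and finishes at 1 + 12 = day 13.
Writing cannot begin until data collection (finishes day 13). It runs from day 13 to 13 + 5 = day 18.

Working backward from the deadline:
To finish by day 37, internal review (duration 12) must start no later than day 25.
To finish by day 37, formatting (duration 8) must start no later than day 29.
Writing must finish in time for internal review (must start by day 25); formatting (must start by day 29). The tightest is day 25, so writing must start by 25 − 5 = day 20.
So writing can start as early as day 13 and as late as day 20, giving 20 − 13 = 7 days of slack.

7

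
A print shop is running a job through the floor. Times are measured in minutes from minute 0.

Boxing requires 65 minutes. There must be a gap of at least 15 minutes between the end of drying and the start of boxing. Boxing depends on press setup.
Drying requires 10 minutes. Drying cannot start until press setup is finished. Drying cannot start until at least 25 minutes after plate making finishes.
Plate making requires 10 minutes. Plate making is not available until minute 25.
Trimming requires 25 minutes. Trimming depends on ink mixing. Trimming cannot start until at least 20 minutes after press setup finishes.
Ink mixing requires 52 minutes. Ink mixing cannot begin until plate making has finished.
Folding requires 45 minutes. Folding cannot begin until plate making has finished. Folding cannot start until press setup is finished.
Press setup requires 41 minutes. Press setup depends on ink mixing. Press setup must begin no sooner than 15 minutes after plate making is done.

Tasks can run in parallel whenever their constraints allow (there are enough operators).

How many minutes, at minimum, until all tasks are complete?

Plate making cannot begin until its own release at minute 25. It runs from minute 25 to 25 + 10 = minute 35.
After plate making (finishes minute 35), ink mixing can start at minute 35 and finishes at minute 87.
Press setup has to wait for ink mixing (finishes minute 87); plate making (finishes minute 35, plus 15-minute gap → minute 50). The latest of these is minute 87, so press setup runs minute 87 to 87 + 41 = minute 128.
For folding: plate making (finishes minute 35); press setup (finishes minute 128). Taking the maximum gives a start of minute 128, and it finishes at 128 + 45 = minute 173.
Trimming has to wait for ink mixing (finishes minute 87); press setup (finishes minute 128, plus 20-minute gap → minute 148). The latest of these is minute 148, so trimming runs minute 148 to 148 + 25 = minute 173.
Drying needs all of press setup (finishes minute 128); plate making (finishes minute 35, plus 25-minute gap → minute 60). That puts its earliest start at minute 128; it finishes at 128 + 10 = minute 138.
For boxing: drying (finishes minute 138, plus 15-minute gap → minute 153); press setup (finishes minute 128). Taking the maximum gives a start of minute 153, and it finishes at 153 + 65 = minute 218.
All tasks are finished once the last one completes. Finish times: Plate making at 35, Ink mixing at 87, Press setup at 128, Drying at 138, Trimming at 173, Folding at 173, Boxing at 218. The latest is minute 218.

218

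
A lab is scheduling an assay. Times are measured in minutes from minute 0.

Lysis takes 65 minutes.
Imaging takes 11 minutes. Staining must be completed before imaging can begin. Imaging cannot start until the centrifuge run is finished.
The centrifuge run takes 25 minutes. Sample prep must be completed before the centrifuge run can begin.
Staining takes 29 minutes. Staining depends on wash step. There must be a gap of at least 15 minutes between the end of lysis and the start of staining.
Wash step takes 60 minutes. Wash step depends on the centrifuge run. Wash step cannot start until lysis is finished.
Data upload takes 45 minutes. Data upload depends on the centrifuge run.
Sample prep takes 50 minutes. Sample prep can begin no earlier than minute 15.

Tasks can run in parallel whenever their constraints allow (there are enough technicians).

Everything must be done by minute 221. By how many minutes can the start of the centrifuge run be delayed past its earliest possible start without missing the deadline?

After its own release at minute 15, sample prep can start at minute 15 and finishes at minute 65.
The centrifuge run cannot begin until sample prep (finishes minute 65). It runs from minute 65 to 65 + 25 = minute 90.

Working backward from the deadline:
Imaging has no dependents, so it just needs to finish by minute 221. Starting by 221 − 11 = minute 210 achieves that.
Staining must finish before imaging (must start by minute 210). With a 29-minute duration, staining must start by 210 − 29 = minute 181.
Since staining (must start by minute 181) depends on it, wash step must finish by minute 181. Backing off its 60-minute duration gives a latest start of minute 121.
Data upload has no dependents, so it just needs to finish by minute 221. Starting by 221 − 45 = minute 176 achieves that.
The centrifuge run feeds wash step (must start by minute 121); imaging (must start by minute 210); data upload (must start by minute 176). Taking the minimum, the centrifuge run must finish by minute 121 and start by 121 − 25 = minute 96.
So the centrifuge run can start as early as minute 65 and as late as minute 96, giving 96 − 65 = 31 minutes of slack.

31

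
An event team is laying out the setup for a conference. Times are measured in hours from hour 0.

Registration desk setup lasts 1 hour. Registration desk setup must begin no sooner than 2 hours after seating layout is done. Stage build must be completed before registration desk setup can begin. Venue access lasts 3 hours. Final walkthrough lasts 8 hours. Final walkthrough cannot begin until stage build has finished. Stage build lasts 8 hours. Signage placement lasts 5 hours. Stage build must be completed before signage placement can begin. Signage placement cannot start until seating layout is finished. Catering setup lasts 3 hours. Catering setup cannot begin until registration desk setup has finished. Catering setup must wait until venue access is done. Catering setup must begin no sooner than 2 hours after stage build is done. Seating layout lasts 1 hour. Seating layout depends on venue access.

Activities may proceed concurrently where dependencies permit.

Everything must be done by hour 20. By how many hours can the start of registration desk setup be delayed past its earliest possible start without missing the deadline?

8

Stage build can start immediately at hour 0; it finishes at hour 8.
Venue access can start immediately at hour 0; it finishes at hour 3.
Seating layout waits on venue access (finishes hour 3), so it starts at hour 3 and finishes at 3 + 1 = hour 4.
For registration desk setup: seating layout (finishes hour 4, plus 2-hour gap → hour 6); stage build (finishes hour 8). Taking the maximum gives a start of hour 8, and it finishes at 8 + 1 = hour 9.

Working backward from the deadline:
To finish by hour 20, catering setup (duration 3) must start no later than hour 17.
Since catering setup (must start by hour 17) depends on it, registration desk setup must finish by hour 17. Backing off its 1-hour duration gives a latest start of hour 16.
So registration desk setup can start as early as hour 8 and as late as hour 16, giving 16 − 8 = 8 hours of slack.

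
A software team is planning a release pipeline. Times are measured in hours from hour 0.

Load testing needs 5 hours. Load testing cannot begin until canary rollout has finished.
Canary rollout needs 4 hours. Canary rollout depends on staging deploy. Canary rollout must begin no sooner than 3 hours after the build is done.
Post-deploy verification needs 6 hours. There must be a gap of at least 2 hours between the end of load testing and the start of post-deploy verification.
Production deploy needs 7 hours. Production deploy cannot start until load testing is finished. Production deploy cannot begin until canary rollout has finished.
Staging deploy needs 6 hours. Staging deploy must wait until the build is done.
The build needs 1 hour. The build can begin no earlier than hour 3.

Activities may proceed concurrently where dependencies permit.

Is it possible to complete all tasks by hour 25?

No

The build cannot begin until its own release at hour 3. It runs from hour 3 to 3 + 1 = hour 4.
After the build (finishes hour 4), staging deploy can start at hour 4 and finishes at hour 10.
Canary rollout has to wait for staging deploy (finishes hour 10); the build (finishes hour 4, plus 3-hour gap → hour 7). The latest of these is hour 10, so canary rollout runs hour 10 to 10 + 4 = hour 14.
After canary rollout (finishes hour 14), load testing can start at hour 14 and finishes at hour 19.
Post-deploy verification waits on load testing (finishes hour 19, plus 2-hour gap → hour 21), so it starts at hour 21 and finishes at 21 + 6 = hour 27.
Production deploy has to wait for load testing (finishes hour 19); canary rollout (finishes hour 14). The latest of these is hour 19, so production deploy runs hour 19 to 19 + 7 = hour 26.
The earliest everything can be done is hour 27, which is after the deadline of 25, so it is not possible.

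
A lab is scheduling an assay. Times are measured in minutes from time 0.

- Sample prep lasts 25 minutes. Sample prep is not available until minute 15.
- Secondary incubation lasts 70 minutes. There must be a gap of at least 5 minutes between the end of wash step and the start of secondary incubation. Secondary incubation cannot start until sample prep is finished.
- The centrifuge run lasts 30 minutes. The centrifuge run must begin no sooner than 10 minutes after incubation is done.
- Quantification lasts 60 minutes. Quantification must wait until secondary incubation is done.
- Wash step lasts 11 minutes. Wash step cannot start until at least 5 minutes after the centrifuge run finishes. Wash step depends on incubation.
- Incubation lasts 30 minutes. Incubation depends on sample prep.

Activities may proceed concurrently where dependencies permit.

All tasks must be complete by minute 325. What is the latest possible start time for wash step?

Nothing follows quantification; the deadline of minute 325 is its only limit. It must start by 325 − 60 = minute 265.
Secondary incubation must finish before quantification (must start by minute 265). With a 70-minute duration, secondary incubation must start by 265 − 70 = minute 195.
Wash step feeds into secondary incubation (must start by minute 195, minus 5-minute gap → minute 190); so wash step must finish by minute 190 and therefore start by minute 179.

179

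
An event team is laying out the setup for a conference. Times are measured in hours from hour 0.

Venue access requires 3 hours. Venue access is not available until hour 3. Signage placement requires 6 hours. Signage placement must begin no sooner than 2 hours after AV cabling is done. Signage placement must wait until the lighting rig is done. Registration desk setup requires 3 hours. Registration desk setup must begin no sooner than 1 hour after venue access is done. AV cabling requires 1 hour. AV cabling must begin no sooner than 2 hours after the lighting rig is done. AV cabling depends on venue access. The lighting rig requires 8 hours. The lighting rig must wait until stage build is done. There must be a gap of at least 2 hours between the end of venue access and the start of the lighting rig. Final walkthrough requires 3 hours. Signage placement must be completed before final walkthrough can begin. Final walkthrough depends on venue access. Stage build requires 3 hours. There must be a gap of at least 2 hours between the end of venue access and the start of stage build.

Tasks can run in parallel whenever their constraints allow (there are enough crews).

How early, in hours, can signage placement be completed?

Venue access cannot begin until its own release at hour 3. It runs from hour 3 to 3 + 3 = hour 6.
Stage build cannot begin until venue access (finishes hour 6, plus 2-hour gap → hour 8). It runs from hour 8 to 8 + 3 = hour 11.
The lighting rig has to wait for stage build (finishes hour 11); venue access (finishes hour 6, plus 2-hour gap → hour 8). The latest of these is hour 11, so the lighting rig runs hour 11 to 11 + 8 = hour 19.
AV cabling needs all of the lighting rig (finishes hour 19, plus 2-hour gap → hour 21); venue access (finishes hour 6). That puts its earliest start at hour 21; it finishes at 21 + 1 = hour 22.
Signage placement has to wait for AV cabling (finishes hour 22, plus 2-hour gap → hour 24); the lighting rig (finishes hour 19). The latest of these is hour 24, so signage placement runs hour 24 to 24 + 6 = hour 30.

30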